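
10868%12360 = 10868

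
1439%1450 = 1439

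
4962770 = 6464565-1501795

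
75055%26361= 22333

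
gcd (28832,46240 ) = 544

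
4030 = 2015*2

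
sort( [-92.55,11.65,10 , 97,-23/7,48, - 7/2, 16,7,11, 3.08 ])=[-92.55,- 7/2,-23/7,  3.08, 7,  10,11, 11.65, 16, 48, 97]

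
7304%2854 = 1596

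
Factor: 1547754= 2^1*3^1 * 13^1*19843^1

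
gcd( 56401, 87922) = 1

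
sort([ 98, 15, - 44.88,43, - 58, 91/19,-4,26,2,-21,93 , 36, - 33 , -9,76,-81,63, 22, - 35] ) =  [- 81, - 58, - 44.88 , - 35,-33, - 21, - 9 ,-4, 2,91/19,  15,22,  26,36, 43,63,76, 93,98 ]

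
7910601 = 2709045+5201556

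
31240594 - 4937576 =26303018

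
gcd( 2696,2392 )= 8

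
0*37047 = 0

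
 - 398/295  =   - 398/295 = - 1.35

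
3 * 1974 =5922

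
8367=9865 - 1498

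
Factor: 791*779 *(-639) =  - 393744771 = -3^2 * 7^1*19^1*41^1*71^1*113^1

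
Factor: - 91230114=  - 2^1 * 3^1*29^1 * 83^1 * 6317^1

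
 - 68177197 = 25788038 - 93965235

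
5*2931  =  14655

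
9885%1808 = 845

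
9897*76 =752172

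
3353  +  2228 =5581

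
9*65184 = 586656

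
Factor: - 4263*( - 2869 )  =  3^1*7^2*19^1*29^1*151^1 = 12230547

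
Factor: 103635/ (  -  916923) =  - 3^1 * 5^1*7^1 * 929^ (-1) =-105/929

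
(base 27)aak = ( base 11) 5771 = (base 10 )7580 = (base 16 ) 1d9c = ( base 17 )193f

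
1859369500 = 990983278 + 868386222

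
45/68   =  45/68=0.66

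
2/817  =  2/817 = 0.00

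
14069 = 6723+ 7346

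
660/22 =30 = 30.00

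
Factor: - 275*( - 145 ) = 5^3 *11^1*29^1=39875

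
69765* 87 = 6069555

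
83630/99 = 83630/99 = 844.75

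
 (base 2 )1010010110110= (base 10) 5302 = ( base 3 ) 21021101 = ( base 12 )309a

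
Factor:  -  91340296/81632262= -2^2*3^( - 1 )*19^1*67^1*431^( - 1)*8969^1*31567^(  -  1) = - 45670148/40816131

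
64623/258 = 250  +  41/86 = 250.48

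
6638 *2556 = 16966728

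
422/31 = 13 + 19/31 = 13.61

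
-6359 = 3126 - 9485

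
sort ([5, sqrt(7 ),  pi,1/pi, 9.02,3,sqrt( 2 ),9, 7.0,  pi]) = [1/pi,sqrt(2 ),sqrt( 7),3,pi , pi,5,7.0, 9,9.02]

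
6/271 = 6/271 = 0.02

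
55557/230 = 55557/230  =  241.55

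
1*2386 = 2386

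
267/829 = 267/829 = 0.32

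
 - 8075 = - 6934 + -1141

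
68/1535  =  68/1535 = 0.04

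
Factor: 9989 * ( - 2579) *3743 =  - 96425784833= - 7^1*19^1*197^1 * 1427^1*2579^1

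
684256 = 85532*8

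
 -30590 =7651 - 38241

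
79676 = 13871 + 65805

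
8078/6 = 4039/3 = 1346.33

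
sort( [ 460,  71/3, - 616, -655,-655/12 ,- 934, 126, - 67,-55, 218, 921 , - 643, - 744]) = [  -  934, - 744 , - 655 , - 643, - 616, - 67,-55, - 655/12,  71/3, 126, 218,  460, 921 ] 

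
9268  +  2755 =12023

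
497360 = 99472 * 5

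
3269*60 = 196140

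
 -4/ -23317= 4/23317 = 0.00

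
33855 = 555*61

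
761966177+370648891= 1132615068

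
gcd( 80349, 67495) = 1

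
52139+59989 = 112128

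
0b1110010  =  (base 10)114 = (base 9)136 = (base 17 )6C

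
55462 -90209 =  - 34747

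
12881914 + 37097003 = 49978917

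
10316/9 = 10316/9 = 1146.22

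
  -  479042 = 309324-788366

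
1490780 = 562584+928196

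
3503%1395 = 713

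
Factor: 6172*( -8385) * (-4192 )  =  2^7*3^1*5^1 *13^1*43^1*131^1 * 1543^1=216945306240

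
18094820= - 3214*( - 5630 )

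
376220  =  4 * 94055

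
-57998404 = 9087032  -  67085436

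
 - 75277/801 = - 94+17/801 = - 93.98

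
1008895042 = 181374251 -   -  827520791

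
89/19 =4  +  13/19 = 4.68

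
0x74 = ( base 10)116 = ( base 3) 11022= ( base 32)3k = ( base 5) 431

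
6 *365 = 2190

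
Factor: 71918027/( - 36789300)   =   - 2^ ( - 2)*3^(-2) * 5^( - 2) * 41^( - 1 )*997^( - 1 )*71918027^1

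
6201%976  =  345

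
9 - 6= 3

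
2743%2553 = 190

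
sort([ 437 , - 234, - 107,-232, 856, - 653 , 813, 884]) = [ - 653 , - 234, -232,  -  107, 437, 813, 856, 884]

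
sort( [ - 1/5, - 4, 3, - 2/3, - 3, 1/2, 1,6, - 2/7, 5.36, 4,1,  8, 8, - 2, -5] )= [ - 5, - 4, - 3,-2, - 2/3, - 2/7, - 1/5,1/2, 1,  1,3, 4,5.36,6, 8, 8] 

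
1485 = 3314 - 1829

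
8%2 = 0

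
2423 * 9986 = 24196078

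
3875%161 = 11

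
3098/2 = 1549 = 1549.00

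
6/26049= 2/8683  =  0.00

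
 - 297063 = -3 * 99021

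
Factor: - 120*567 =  - 2^3 * 3^5*5^1*7^1= - 68040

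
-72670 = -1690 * 43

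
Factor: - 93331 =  - 7^1 * 67^1 *199^1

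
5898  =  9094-3196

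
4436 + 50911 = 55347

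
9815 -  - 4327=14142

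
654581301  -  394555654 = 260025647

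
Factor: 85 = 5^1*17^1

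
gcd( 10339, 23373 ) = 49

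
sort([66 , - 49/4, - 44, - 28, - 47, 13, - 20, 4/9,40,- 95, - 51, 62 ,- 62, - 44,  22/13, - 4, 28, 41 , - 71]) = [ - 95,  -  71 ,-62, - 51,-47, - 44, - 44, - 28, -20, - 49/4,- 4 , 4/9, 22/13, 13, 28,40,41,62,66]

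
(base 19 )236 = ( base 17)2C3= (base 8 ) 1421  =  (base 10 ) 785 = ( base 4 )30101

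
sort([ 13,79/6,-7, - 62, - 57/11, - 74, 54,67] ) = [ - 74,-62, - 7, - 57/11, 13,79/6 , 54,67] 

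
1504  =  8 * 188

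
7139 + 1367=8506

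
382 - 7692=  - 7310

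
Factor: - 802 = -2^1 * 401^1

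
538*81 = 43578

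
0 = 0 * 68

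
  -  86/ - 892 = 43/446 = 0.10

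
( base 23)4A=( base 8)146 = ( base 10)102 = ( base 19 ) 57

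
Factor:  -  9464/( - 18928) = 1/2 = 2^(  -  1) 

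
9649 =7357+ 2292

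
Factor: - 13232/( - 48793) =16/59 =2^4*59^( - 1)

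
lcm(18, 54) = 54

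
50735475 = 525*96639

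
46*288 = 13248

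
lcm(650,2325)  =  60450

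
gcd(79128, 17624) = 8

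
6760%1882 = 1114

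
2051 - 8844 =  - 6793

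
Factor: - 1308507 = - 3^1*  17^1*25657^1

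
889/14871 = 889/14871 = 0.06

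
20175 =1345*15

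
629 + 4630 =5259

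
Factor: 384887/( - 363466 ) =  - 2^( - 1)*263^(  -  1) * 557^1 = -557/526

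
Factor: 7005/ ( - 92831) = - 3^1*5^1*467^1*92831^( - 1)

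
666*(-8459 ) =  - 5633694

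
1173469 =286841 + 886628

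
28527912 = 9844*2898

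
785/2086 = 785/2086 = 0.38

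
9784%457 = 187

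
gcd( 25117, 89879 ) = 1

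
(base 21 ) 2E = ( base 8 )70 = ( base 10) 56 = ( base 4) 320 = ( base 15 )3B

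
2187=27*81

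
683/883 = 683/883 = 0.77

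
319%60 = 19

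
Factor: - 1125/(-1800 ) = 2^( - 3)*5^1 = 5/8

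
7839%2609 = 12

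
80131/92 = 870 + 91/92 = 870.99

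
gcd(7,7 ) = 7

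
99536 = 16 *6221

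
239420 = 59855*4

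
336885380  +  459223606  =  796108986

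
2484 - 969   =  1515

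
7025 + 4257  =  11282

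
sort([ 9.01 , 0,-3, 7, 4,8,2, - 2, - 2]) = [ - 3,-2, - 2,0, 2,  4 , 7 , 8, 9.01]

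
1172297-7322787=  - 6150490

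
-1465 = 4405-5870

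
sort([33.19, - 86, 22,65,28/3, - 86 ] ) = [ - 86, - 86,28/3,22,33.19,65]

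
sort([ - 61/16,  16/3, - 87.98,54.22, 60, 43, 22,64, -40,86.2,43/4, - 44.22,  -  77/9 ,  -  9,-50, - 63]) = [  -  87.98, - 63  , - 50,  -  44.22,-40, - 9, - 77/9,- 61/16 , 16/3,43/4, 22,43, 54.22,  60,64,86.2]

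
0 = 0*7410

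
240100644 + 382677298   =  622777942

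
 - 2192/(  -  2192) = 1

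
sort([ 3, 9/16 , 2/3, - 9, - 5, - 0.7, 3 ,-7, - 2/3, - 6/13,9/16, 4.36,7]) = [ - 9, - 7,-5,-0.7, - 2/3, - 6/13, 9/16, 9/16,2/3, 3, 3, 4.36,7 ] 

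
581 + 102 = 683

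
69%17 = 1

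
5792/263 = 5792/263 = 22.02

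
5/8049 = 5/8049 = 0.00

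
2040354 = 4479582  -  2439228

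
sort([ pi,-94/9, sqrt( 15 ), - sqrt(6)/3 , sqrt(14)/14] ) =[  -  94/9, - sqrt( 6 ) /3, sqrt(14)/14, pi,  sqrt(15)]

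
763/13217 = 763/13217 =0.06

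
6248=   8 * 781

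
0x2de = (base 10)734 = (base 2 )1011011110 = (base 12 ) 512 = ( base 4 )23132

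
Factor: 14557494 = 2^1*3^1*7^1*346607^1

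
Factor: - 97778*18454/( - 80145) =1804395212/80145  =  2^2* 3^(-2)*5^( - 1)*13^(- 1)*137^( - 1 )*9227^1*48889^1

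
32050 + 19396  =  51446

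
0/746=0 =0.00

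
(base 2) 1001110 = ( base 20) 3I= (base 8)116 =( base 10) 78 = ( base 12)66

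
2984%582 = 74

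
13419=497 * 27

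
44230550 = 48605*910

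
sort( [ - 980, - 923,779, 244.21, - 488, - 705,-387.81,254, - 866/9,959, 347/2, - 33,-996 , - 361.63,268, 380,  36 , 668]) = [ - 996, - 980, - 923 , - 705, - 488, - 387.81, - 361.63, - 866/9, - 33,  36 , 347/2,244.21,254,268, 380,668 , 779, 959] 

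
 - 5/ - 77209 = 5/77209 = 0.00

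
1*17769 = 17769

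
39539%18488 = 2563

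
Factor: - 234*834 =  - 2^2*3^3 *13^1*139^1 = - 195156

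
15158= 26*583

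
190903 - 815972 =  - 625069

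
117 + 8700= 8817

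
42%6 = 0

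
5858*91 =533078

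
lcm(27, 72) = 216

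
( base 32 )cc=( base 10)396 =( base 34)BM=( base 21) II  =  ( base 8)614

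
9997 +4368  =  14365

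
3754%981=811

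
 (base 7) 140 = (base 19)41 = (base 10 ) 77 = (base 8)115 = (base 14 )57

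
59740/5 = 11948 = 11948.00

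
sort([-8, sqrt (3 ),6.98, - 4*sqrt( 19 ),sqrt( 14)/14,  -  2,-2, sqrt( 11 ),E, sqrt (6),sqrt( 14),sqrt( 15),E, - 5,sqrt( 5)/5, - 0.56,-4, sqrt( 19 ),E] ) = [ - 4*sqrt( 19), - 8, - 5, - 4,-2, - 2,-0.56,sqrt(14 )/14, sqrt ( 5 )/5,sqrt( 3),sqrt (6 ),E, E, E,sqrt ( 11),sqrt( 14 ),sqrt(15 ),sqrt(19), 6.98 ] 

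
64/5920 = 2/185 = 0.01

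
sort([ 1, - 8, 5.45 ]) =[ - 8,1,5.45 ]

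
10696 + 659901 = 670597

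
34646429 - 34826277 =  - 179848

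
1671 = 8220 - 6549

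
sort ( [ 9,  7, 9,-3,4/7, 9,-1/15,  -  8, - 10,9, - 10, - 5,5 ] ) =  [-10, - 10, - 8,-5, - 3, - 1/15,4/7, 5 , 7,9,9,9,9] 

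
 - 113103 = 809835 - 922938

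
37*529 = 19573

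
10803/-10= - 10803/10 = - 1080.30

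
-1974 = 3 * ( - 658) 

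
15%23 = 15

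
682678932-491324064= 191354868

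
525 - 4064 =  - 3539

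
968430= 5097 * 190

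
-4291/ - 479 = 8 + 459/479= 8.96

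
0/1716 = 0 = 0.00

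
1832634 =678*2703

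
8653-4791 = 3862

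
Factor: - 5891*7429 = -43764239=- 17^1*19^1* 23^1*43^1*137^1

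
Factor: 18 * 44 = 2^3*3^2*11^1 = 792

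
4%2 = 0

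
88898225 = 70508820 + 18389405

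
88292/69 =88292/69 =1279.59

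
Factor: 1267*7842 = 9935814=2^1*3^1*7^1*181^1 * 1307^1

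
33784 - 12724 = 21060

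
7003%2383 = 2237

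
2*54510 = 109020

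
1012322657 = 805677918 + 206644739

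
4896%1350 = 846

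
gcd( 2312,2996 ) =4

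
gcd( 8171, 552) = 1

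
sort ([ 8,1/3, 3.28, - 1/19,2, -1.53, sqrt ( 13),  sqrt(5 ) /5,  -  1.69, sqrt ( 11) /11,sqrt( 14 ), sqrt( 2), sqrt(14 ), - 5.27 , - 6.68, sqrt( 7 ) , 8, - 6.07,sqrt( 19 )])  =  [ - 6.68,-6.07 , - 5.27, - 1.69, - 1.53, - 1/19, sqrt( 11 )/11,1/3,sqrt(5) /5, sqrt( 2 ),2,  sqrt ( 7), 3.28, sqrt(13 ),sqrt(14),sqrt(14),sqrt( 19 ), 8 , 8]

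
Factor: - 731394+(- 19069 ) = -7^1 *107209^1 = -750463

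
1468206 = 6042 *243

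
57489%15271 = 11676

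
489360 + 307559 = 796919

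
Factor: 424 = 2^3* 53^1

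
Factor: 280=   2^3*5^1 * 7^1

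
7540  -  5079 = 2461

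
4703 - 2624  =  2079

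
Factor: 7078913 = 71^1*179^1 * 557^1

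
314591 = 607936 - 293345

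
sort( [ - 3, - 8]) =[ - 8,-3 ] 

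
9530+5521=15051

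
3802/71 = 3802/71 = 53.55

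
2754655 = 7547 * 365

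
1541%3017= 1541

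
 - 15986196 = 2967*(-5388) 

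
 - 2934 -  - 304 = -2630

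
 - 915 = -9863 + 8948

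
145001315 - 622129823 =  - 477128508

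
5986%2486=1014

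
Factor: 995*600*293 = 2^3*3^1*5^3*199^1* 293^1 = 174921000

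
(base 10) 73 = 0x49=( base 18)41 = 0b1001001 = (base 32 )29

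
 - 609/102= -6 + 1/34=-  5.97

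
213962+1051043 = 1265005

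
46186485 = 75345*613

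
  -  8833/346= - 8833/346 = - 25.53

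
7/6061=7/6061  =  0.00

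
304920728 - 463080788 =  - 158160060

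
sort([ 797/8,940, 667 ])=[ 797/8,667,940]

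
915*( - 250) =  - 228750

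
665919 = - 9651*(-69)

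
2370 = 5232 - 2862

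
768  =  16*48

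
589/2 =294 + 1/2 =294.50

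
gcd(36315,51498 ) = 9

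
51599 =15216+36383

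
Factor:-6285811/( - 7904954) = 2^( -1 )*7^1*73^1*12301^1*3952477^(  -  1)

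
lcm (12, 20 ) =60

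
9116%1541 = 1411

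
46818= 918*51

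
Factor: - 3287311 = -3287311^1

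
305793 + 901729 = 1207522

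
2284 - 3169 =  - 885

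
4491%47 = 26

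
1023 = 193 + 830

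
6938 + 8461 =15399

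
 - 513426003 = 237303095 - 750729098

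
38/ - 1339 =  - 38/1339 = - 0.03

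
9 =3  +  6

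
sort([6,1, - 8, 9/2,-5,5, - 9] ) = [ - 9, - 8, - 5, 1,9/2,5,6] 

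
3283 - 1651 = 1632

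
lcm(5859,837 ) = 5859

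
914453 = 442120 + 472333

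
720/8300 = 36/415 =0.09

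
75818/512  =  148 + 21/256 = 148.08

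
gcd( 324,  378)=54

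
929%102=11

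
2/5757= 2/5757 = 0.00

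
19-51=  - 32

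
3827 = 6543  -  2716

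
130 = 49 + 81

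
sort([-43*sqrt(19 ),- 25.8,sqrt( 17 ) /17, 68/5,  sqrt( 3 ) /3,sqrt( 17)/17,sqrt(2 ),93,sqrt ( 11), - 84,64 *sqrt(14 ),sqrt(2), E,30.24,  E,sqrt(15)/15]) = [ - 43*sqrt( 19), - 84, - 25.8,sqrt(17)/17,sqrt( 17) /17,sqrt (15)/15,sqrt(3)/3,sqrt( 2),sqrt(2 ),E,E,sqrt( 11),68/5,30.24,93, 64*sqrt ( 14) ]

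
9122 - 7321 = 1801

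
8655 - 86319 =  - 77664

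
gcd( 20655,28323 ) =27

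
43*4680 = 201240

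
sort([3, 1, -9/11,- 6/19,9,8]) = [ - 9/11 , - 6/19, 1, 3,8,9] 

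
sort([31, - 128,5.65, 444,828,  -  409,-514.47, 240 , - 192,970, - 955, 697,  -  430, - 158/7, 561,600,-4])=[ - 955,-514.47,-430, - 409  ,-192,- 128,-158/7, - 4, 5.65,31, 240, 444,  561, 600,697, 828, 970]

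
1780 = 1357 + 423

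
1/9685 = 1/9685 = 0.00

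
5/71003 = 5/71003 = 0.00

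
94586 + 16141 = 110727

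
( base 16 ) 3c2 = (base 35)rh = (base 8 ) 1702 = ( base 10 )962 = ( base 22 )1LG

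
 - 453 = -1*453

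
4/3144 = 1/786 = 0.00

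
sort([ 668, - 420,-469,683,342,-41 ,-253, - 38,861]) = [  -  469, - 420, - 253, - 41 , - 38 , 342,668,683,861 ]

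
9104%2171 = 420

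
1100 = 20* 55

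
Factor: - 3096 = - 2^3*3^2*43^1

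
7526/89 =84 +50/89  =  84.56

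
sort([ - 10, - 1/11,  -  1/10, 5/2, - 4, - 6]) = [ -10, - 6, - 4, -1/10, - 1/11  ,  5/2 ]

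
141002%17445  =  1442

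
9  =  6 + 3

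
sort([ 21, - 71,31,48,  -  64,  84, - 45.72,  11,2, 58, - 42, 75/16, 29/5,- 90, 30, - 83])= [ - 90, - 83, - 71, - 64,  -  45.72,  -  42, 2, 75/16, 29/5, 11,21, 30, 31, 48, 58, 84]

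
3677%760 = 637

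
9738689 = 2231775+7506914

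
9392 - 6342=3050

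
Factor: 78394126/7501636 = 2^( - 1 )*59^1*127^( - 1)*14767^(-1)*664357^1  =  39197063/3750818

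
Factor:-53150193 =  - 3^2*43^1*137339^1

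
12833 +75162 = 87995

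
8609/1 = 8609 = 8609.00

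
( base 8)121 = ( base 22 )3F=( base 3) 10000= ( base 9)100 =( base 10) 81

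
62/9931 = 62/9931 = 0.01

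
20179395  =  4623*4365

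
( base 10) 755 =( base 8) 1363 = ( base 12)52B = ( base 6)3255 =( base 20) 1HF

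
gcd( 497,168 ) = 7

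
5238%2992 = 2246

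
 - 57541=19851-77392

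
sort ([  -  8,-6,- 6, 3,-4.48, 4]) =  [ - 8, - 6, - 6, - 4.48,3,  4 ]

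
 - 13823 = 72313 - 86136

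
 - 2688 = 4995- 7683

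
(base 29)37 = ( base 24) 3M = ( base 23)42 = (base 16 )5E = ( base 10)94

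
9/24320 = 9/24320 = 0.00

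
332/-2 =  - 166/1 = -  166.00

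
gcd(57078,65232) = 8154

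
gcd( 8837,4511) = 1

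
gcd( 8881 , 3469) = 1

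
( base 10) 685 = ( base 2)1010101101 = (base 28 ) OD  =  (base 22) 193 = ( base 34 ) k5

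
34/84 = 17/42 =0.40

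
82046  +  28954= 111000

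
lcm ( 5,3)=15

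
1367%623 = 121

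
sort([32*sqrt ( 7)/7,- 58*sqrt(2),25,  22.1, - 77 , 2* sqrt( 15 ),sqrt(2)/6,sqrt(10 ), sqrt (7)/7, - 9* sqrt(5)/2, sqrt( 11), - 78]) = [ - 58*sqrt (2 ), - 78, - 77, - 9* sqrt ( 5 )/2,sqrt( 2 ) /6,  sqrt (7) /7,sqrt(10 ) , sqrt (11),  2*sqrt( 15),32*sqrt(7 )/7,22.1,25 ]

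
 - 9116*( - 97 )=884252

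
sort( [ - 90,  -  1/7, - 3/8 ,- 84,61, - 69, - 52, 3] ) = [-90,-84, - 69, - 52, - 3/8, - 1/7,3 , 61]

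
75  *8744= 655800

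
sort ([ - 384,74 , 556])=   [-384, 74,556]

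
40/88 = 5/11 = 0.45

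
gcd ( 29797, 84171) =1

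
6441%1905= 726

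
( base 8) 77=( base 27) 29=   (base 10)63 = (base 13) 4B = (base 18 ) 39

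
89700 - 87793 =1907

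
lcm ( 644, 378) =17388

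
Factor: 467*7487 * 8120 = 2^3*5^1*7^1 * 29^1*467^1 * 7487^1 = 28391003480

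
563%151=110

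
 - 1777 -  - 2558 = 781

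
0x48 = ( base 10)72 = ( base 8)110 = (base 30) 2C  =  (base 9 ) 80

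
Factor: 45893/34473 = 3^ ( - 1)*11491^( - 1 )*45893^1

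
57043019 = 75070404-18027385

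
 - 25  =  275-300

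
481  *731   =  351611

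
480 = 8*60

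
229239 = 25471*9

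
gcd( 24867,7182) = 27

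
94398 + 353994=448392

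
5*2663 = 13315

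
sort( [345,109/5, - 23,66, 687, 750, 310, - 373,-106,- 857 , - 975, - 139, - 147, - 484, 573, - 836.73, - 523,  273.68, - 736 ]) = [ - 975, - 857 , - 836.73,  -  736,- 523, - 484,-373 , - 147, - 139, - 106,-23, 109/5, 66,273.68,310, 345, 573, 687,750 ]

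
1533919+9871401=11405320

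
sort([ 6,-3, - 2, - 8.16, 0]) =[ - 8.16, - 3, - 2, 0,6] 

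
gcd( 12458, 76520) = 2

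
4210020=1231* 3420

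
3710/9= 3710/9 = 412.22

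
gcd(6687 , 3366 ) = 9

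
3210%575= 335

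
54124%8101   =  5518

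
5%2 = 1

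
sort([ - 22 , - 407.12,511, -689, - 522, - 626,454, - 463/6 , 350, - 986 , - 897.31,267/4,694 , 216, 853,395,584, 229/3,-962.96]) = [ - 986, - 962.96, - 897.31,  -  689,-626, - 522, - 407.12, - 463/6, - 22, 267/4,229/3, 216, 350, 395, 454, 511, 584, 694,  853]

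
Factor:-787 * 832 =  - 654784 = - 2^6*13^1 * 787^1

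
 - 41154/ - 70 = 587+32/35 = 587.91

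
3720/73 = 3720/73 = 50.96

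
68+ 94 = 162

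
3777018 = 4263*886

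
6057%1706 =939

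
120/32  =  15/4 = 3.75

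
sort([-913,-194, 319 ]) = [  -  913, - 194, 319 ] 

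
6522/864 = 1087/144 = 7.55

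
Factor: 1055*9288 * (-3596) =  - 35236628640 = -2^5 * 3^3*5^1*29^1*31^1*43^1*211^1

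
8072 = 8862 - 790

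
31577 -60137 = -28560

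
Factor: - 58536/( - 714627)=24/293 = 2^3 *3^1 * 293^(-1) 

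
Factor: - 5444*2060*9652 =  - 108243705280=-2^6*5^1*19^1*103^1*127^1*1361^1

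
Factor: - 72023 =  - 7^1*10289^1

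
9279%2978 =345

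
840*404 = 339360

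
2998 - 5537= - 2539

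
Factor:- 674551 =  - 674551^1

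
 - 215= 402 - 617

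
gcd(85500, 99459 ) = 9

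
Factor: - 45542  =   - 2^1*7^1*  3253^1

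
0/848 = 0 = 0.00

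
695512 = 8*86939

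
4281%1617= 1047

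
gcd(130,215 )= 5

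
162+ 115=277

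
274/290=137/145 =0.94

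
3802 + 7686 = 11488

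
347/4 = 86+3/4 = 86.75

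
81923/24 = 81923/24 = 3413.46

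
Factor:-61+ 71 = 2^1*5^1 = 10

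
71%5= 1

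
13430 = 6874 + 6556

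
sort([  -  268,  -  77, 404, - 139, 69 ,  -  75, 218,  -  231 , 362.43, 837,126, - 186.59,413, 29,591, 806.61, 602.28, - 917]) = [  -  917,-268, -231 , - 186.59, - 139, - 77, - 75,  29, 69,126,218 , 362.43,404, 413, 591,602.28, 806.61,837 ] 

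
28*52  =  1456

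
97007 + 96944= 193951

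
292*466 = 136072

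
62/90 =31/45= 0.69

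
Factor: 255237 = 3^1*149^1*571^1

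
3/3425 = 3/3425 = 0.00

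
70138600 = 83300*842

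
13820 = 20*691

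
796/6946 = 398/3473 = 0.11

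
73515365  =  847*86795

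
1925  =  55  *35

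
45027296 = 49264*914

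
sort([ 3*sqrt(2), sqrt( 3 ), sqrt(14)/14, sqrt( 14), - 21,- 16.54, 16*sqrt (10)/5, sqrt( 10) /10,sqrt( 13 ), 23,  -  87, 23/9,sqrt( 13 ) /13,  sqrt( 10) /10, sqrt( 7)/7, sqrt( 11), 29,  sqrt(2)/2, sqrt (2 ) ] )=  [ - 87, - 21, - 16.54, sqrt( 14)/14, sqrt( 13)/13,sqrt( 10 ) /10, sqrt(10) /10, sqrt(7)/7, sqrt(2)/2, sqrt(2), sqrt(3), 23/9, sqrt(11), sqrt( 13),  sqrt(14), 3*sqrt ( 2 ),  16*sqrt(10 )/5, 23,29]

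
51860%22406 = 7048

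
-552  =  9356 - 9908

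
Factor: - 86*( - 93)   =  2^1*3^1*31^1*43^1 = 7998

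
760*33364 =25356640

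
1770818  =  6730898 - 4960080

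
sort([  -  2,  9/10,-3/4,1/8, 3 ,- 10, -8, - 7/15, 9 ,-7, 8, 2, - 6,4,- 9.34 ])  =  [-10,-9.34, - 8, - 7, - 6,-2, - 3/4, -7/15,  1/8,9/10,2,3 , 4, 8, 9] 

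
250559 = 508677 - 258118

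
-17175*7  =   - 120225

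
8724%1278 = 1056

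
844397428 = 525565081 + 318832347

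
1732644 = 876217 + 856427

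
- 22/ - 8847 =22/8847 = 0.00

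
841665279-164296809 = 677368470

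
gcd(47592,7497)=9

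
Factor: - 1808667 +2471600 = 662933 = 643^1*1031^1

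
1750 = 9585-7835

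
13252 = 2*6626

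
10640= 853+9787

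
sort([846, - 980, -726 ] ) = [ - 980,-726,846 ] 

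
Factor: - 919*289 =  - 265591 = - 17^2*919^1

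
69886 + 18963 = 88849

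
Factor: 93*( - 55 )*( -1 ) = 3^1*5^1 * 11^1*31^1 = 5115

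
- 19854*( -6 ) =119124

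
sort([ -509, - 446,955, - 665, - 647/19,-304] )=[ - 665, - 509,-446, - 304,  -  647/19, 955] 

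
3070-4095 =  - 1025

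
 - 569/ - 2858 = 569/2858 = 0.20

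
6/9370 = 3/4685 = 0.00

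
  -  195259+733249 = 537990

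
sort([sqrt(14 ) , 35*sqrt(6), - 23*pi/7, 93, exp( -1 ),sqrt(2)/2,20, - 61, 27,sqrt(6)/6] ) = [ - 61,-23 * pi/7, exp(-1), sqrt( 6)/6, sqrt( 2)/2, sqrt( 14), 20, 27,  35 * sqrt( 6 ),93]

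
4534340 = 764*5935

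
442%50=42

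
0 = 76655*0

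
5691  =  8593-2902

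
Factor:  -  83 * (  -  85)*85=599675 = 5^2 * 17^2*83^1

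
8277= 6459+1818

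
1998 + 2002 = 4000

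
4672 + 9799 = 14471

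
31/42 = 31/42  =  0.74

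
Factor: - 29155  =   - 5^1 * 7^3  *  17^1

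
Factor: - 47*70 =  - 3290 = -2^1*5^1*7^1*47^1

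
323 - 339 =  - 16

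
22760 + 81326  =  104086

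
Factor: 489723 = 3^1*13^1*29^1*433^1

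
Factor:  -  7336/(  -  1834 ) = 2^2= 4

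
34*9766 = 332044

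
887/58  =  887/58  =  15.29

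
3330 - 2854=476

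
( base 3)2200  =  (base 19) 3F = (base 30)2C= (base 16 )48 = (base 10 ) 72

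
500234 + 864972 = 1365206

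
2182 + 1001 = 3183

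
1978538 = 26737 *74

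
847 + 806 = 1653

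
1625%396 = 41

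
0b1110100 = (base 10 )116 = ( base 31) 3N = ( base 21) 5B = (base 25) 4G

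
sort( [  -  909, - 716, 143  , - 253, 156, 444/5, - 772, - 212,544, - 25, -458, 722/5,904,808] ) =[ - 909,-772, - 716, - 458,  -  253, - 212,  -  25,444/5 , 143, 722/5, 156,  544, 808, 904]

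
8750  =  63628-54878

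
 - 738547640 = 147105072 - 885652712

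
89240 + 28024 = 117264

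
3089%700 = 289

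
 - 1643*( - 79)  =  129797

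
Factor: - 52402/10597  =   - 2^1*7^1*19^1*197^1*10597^( - 1) 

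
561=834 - 273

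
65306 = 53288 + 12018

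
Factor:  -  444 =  - 2^2*3^1 * 37^1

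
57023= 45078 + 11945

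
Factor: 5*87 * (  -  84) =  - 36540= -2^2*3^2*5^1*7^1 *29^1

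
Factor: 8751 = 3^1*2917^1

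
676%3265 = 676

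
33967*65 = 2207855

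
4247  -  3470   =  777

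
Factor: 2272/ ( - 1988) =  -2^3*7^(-1) = -8/7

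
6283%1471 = 399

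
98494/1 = 98494 = 98494.00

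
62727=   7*8961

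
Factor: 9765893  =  9765893^1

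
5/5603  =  5/5603 = 0.00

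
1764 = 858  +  906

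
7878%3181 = 1516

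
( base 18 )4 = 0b100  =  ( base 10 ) 4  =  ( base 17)4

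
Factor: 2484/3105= 2^2*5^( - 1)  =  4/5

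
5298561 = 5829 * 909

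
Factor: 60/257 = 2^2*3^1*5^1*257^( - 1)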